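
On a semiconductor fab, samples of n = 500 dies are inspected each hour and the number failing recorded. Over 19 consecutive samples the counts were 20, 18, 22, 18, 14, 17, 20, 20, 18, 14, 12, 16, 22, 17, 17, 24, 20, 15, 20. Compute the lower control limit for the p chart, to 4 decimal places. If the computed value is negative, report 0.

0.0111

p̄ = Σdᵢ / (k·n) = 344 / (19 × 500) = 0.03621
LCL = p̄ − 3·√(p̄(1−p̄)/n) = 0.03621 − 3 × 0.00835 = 0.01115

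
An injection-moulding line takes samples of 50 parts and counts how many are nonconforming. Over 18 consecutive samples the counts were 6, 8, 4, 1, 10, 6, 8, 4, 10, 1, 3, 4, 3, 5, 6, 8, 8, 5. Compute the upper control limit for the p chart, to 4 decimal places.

p̄ = Σdᵢ / (k·n) = 100 / (18 × 50) = 0.11111
UCL = p̄ + 3·√(p̄(1−p̄)/n) = 0.11111 + 3 × √(0.11111×0.88889/50) = 0.11111 + 3 × 0.04444 = 0.24444

0.2444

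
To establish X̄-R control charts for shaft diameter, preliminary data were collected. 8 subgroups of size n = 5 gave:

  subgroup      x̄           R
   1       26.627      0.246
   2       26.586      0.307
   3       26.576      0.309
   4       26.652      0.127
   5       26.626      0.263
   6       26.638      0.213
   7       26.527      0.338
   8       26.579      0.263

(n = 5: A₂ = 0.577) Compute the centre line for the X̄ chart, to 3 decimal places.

26.601

X̄̄ = (26.627 + 26.586 + 26.576 + 26.652 + 26.626 + 26.638 + 26.527 + 26.579) / 8 = 212.8110 / 8 = 26.6014
CL = X̄̄ = 26.6014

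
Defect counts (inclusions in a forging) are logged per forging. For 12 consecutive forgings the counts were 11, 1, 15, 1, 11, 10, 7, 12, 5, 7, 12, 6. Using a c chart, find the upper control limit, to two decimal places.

16.74

c̄ = (11 + 1 + 15 + 1 + 11 + 10 + 7 + 12 + 5 + 7 + 12 + 6) / 12 = 98 / 12 = 8.1667
UCL = c̄ + 3√c̄ = 8.1667 + 3 × √8.1667 = 8.1667 + 3 × 2.8577 = 16.7399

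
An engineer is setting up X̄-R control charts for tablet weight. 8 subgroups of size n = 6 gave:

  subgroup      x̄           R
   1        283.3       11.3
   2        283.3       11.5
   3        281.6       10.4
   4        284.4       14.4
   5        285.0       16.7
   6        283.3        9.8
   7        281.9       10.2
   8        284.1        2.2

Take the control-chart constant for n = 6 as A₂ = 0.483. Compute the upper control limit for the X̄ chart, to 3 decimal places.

X̄̄ = (283.3 + 283.3 + 281.6 + 284.4 + 285.0 + 283.3 + 281.9 + 284.1) / 8 = 2266.9000 / 8 = 283.3625
R̄ = (11.3 + 11.5 + 10.4 + 14.4 + 16.7 + 9.8 + 10.2 + 2.2) / 8 = 86.5000 / 8 = 10.8125
UCL = X̄̄ + A₂·R̄ = 283.3625 + 0.483 × 10.8125 = 288.5849

288.585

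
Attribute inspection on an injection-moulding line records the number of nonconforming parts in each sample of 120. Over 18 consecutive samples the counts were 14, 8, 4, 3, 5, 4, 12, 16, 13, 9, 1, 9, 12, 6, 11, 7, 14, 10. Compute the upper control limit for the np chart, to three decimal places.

p̄ = Σdᵢ / (k·n) = 158 / (18 × 120) = 0.07315
UCL = np̄ + 3·√(np̄(1−p̄)) = 8.7778 + 3 × √(8.7778×0.92685) = 8.7778 + 3 × 2.8523 = 17.3347

17.335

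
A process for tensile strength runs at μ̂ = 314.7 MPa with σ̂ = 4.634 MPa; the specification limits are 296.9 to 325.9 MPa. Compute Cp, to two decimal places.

1.04

Cp = (USL − LSL) / (6σ̂) = (325.9 − 296.9) / (6 × 4.634) = 29.0000 / 27.8040 = 1.0430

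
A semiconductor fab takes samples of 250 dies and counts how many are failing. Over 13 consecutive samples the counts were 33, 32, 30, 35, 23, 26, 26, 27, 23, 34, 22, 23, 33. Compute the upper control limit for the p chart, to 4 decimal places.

0.1730

p̄ = Σdᵢ / (k·n) = 367 / (13 × 250) = 0.11292
UCL = p̄ + 3·√(p̄(1−p̄)/n) = 0.11292 + 3 × √(0.11292×0.88708/250) = 0.11292 + 3 × 0.02002 = 0.17297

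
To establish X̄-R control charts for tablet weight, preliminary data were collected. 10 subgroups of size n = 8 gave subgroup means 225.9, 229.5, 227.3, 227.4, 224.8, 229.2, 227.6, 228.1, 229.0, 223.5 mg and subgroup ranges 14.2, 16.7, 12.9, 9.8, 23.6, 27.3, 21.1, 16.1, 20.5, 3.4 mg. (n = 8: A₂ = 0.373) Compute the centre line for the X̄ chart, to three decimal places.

X̄̄ = (225.9 + 229.5 + 227.3 + 227.4 + 224.8 + 229.2 + 227.6 + 228.1 + 229.0 + 223.5) / 10 = 2272.3000 / 10 = 227.2300
CL = X̄̄ = 227.2300

227.230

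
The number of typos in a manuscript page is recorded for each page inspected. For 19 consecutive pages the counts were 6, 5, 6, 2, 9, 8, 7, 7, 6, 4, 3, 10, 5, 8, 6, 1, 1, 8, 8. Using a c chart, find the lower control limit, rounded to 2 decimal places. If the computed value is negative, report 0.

0.00

c̄ = (6 + 5 + 6 + 2 + 9 + 8 + 7 + 7 + 6 + 4 + 3 + 10 + 5 + 8 + 6 + 1 + 1 + 8 + 8) / 19 = 110 / 19 = 5.7895
LCL = c̄ − 3√c̄ = 5.7895 − 3 × 2.4061 = -1.4289 → 0 (cannot be negative)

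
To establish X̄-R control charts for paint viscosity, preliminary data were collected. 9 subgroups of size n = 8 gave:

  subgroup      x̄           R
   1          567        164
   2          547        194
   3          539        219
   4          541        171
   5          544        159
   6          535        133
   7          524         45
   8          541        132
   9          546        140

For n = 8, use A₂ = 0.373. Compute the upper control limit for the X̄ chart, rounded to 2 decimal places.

598.91

X̄̄ = (567 + 547 + 539 + 541 + 544 + 535 + 524 + 541 + 546) / 9 = 4884.0000 / 9 = 542.6667
R̄ = (164 + 194 + 219 + 171 + 159 + 133 + 45 + 132 + 140) / 9 = 1357.0000 / 9 = 150.7778
UCL = X̄̄ + A₂·R̄ = 542.6667 + 0.373 × 150.7778 = 598.9068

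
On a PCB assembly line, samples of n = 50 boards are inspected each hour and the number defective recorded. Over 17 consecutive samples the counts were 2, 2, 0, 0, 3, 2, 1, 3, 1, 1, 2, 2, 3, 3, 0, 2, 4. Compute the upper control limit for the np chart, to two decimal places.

p̄ = Σdᵢ / (k·n) = 31 / (17 × 50) = 0.03647
UCL = np̄ + 3·√(np̄(1−p̄)) = 1.8235 + 3 × √(1.8235×0.96353) = 1.8235 + 3 × 1.3255 = 5.8001

5.80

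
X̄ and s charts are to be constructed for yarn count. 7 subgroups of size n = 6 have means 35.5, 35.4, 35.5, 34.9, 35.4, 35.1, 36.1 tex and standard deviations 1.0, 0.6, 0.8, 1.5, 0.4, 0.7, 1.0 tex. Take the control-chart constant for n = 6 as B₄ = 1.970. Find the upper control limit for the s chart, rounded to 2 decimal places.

s̄ = (1.0 + 0.6 + 0.8 + 1.5 + 0.4 + 0.7 + 1.0) / 7 = 0.8571
UCL_s = B₄·s̄ = 1.970 × 0.8571 = 1.6886

1.69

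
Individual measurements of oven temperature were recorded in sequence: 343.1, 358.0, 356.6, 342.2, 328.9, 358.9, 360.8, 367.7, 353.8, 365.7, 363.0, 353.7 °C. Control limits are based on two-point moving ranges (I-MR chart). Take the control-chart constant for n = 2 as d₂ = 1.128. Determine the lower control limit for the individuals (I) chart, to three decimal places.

X̄ = (343.1 + 358.0 + 356.6 + 342.2 + 328.9 + 358.9 + 360.8 + 367.7 + 353.8 + 365.7 + 363.0 + 353.7) / 12 = 354.3667
Moving ranges: 14.9, 1.4, 14.4, 13.3, 30.0, 1.9, 6.9, 13.9, 11.9, 2.7, 9.3; M̄R̄ = 120.6000 / 11 = 10.9636
LCL = X̄ − 3·M̄R̄/d₂ = 354.3667 − 3 × 10.9636 / 1.128 = 325.2081

325.208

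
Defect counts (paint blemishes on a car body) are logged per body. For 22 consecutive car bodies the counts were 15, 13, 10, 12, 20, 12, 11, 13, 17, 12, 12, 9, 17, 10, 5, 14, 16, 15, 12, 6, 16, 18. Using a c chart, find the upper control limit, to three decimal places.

23.752

c̄ = (15 + 13 + 10 + 12 + 20 + 12 + 11 + 13 + 17 + 12 + 12 + 9 + 17 + 10 + 5 + 14 + 16 + 15 + 12 + 6 + 16 + 18) / 22 = 285 / 22 = 12.9545
UCL = c̄ + 3√c̄ = 12.9545 + 3 × √12.9545 = 12.9545 + 3 × 3.5992 = 23.7523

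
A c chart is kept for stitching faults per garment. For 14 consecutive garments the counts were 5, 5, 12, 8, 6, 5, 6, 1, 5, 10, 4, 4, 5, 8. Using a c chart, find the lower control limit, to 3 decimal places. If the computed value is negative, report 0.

c̄ = (5 + 5 + 12 + 8 + 6 + 5 + 6 + 1 + 5 + 10 + 4 + 4 + 5 + 8) / 14 = 84 / 14 = 6.0000
LCL = c̄ − 3√c̄ = 6.0000 − 3 × 2.4495 = -1.3485 → 0 (cannot be negative)

0.000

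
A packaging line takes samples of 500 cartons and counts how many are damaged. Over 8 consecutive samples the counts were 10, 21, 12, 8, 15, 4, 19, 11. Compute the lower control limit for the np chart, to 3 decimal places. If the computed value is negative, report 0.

2.027

p̄ = Σdᵢ / (k·n) = 100 / (8 × 500) = 0.02500
LCL = np̄ − 3·√(np̄(1−p̄)) = 12.5000 − 3 × 3.4911 = 2.0268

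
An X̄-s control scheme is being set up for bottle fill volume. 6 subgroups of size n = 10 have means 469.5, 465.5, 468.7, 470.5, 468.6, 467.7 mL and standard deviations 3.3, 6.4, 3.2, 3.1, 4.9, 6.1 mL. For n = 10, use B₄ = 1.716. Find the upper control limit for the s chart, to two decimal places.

7.72

s̄ = (3.3 + 6.4 + 3.2 + 3.1 + 4.9 + 6.1) / 6 = 4.5000
UCL_s = B₄·s̄ = 1.716 × 4.5000 = 7.7220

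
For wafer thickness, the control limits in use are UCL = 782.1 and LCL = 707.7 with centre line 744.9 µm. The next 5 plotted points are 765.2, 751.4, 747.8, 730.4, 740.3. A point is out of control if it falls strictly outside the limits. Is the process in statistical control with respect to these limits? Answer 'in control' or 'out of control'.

in control

All 5 points lie within [707.7, 782.1].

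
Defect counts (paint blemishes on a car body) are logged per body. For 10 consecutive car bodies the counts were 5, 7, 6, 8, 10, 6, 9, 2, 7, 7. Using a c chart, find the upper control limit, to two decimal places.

14.47

c̄ = (5 + 7 + 6 + 8 + 10 + 6 + 9 + 2 + 7 + 7) / 10 = 67 / 10 = 6.7000
UCL = c̄ + 3√c̄ = 6.7000 + 3 × √6.7000 = 6.7000 + 3 × 2.5884 = 14.4653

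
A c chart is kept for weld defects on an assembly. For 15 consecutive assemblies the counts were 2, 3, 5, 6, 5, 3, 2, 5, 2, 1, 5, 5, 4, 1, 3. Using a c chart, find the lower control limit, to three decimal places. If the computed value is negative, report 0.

0.000

c̄ = (2 + 3 + 5 + 6 + 5 + 3 + 2 + 5 + 2 + 1 + 5 + 5 + 4 + 1 + 3) / 15 = 52 / 15 = 3.4667
LCL = c̄ − 3√c̄ = 3.4667 − 3 × 1.8619 = -2.1190 → 0 (cannot be negative)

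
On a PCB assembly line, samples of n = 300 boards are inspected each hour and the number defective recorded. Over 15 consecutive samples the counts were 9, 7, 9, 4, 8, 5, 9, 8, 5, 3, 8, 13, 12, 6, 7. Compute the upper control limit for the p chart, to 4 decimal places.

p̄ = Σdᵢ / (k·n) = 113 / (15 × 300) = 0.02511
UCL = p̄ + 3·√(p̄(1−p̄)/n) = 0.02511 + 3 × √(0.02511×0.97489/300) = 0.02511 + 3 × 0.00903 = 0.05221

0.0522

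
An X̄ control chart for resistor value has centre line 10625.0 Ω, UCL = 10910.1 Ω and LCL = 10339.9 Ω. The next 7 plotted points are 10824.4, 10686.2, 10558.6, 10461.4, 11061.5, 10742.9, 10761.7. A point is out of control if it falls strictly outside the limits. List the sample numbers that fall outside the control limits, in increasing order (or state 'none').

Compare each point to [10339.9, 10910.1]: sample 5 = 11061.5 > UCL.

5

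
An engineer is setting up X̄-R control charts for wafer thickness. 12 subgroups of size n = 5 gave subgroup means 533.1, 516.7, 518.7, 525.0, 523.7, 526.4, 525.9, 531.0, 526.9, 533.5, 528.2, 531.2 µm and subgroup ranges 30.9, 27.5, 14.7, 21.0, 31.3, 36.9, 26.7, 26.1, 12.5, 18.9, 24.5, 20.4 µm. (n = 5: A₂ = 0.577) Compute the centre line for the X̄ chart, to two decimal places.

X̄̄ = (533.1 + 516.7 + 518.7 + 525.0 + 523.7 + 526.4 + 525.9 + 531.0 + 526.9 + 533.5 + 528.2 + 531.2) / 12 = 6320.3000 / 12 = 526.6917
CL = X̄̄ = 526.6917

526.69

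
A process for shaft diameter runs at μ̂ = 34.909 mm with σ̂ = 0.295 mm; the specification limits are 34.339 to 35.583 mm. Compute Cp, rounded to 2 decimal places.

Cp = (USL − LSL) / (6σ̂) = (35.583 − 34.339) / (6 × 0.295) = 1.2440 / 1.7700 = 0.7028

0.70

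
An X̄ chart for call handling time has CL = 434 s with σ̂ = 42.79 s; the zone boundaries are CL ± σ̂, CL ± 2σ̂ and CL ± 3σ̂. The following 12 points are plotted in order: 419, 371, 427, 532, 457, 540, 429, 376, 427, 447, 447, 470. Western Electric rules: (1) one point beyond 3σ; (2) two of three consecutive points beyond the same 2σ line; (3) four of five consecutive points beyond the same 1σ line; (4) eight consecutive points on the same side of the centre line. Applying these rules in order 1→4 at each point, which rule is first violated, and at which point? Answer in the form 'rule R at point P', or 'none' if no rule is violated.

rule 2 at point 6

Zone of each point (C = within 1σ̂, B = 1σ̂–2σ̂, A = 2σ̂–3σ̂, * = beyond 3σ̂; sign = side of CL): 1:-C, 2:-B, 3:-C, 4:+A, 5:+C, 6:+A, 7:-C, 8:-B, 9:-C, 10:+C, 11:+C, 12:+C
Rule 2 (two of three consecutive points beyond the same 2σ limit) is satisfied at point 6.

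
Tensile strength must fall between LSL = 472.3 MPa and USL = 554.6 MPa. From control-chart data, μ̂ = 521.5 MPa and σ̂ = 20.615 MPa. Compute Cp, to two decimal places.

0.67

Cp = (USL − LSL) / (6σ̂) = (554.6 − 472.3) / (6 × 20.615) = 82.3000 / 123.6900 = 0.6654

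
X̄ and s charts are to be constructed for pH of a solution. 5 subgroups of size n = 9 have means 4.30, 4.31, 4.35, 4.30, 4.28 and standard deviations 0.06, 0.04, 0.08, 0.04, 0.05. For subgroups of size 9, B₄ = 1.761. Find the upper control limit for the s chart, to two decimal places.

0.10

s̄ = (0.06 + 0.04 + 0.08 + 0.04 + 0.05) / 5 = 0.0540
UCL_s = B₄·s̄ = 1.761 × 0.0540 = 0.0951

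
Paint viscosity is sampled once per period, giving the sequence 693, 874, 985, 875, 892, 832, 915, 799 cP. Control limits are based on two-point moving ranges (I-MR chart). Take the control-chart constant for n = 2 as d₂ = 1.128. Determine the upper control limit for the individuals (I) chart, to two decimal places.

X̄ = (693 + 874 + 985 + 875 + 892 + 832 + 915 + 799) / 8 = 858.1250
Moving ranges: 181, 111, 110, 17, 60, 83, 116; M̄R̄ = 678.0000 / 7 = 96.8571
UCL = X̄ + 3·M̄R̄/d₂ = 858.1250 + 3 × 96.8571 / 1.128 = 1115.7238

1115.72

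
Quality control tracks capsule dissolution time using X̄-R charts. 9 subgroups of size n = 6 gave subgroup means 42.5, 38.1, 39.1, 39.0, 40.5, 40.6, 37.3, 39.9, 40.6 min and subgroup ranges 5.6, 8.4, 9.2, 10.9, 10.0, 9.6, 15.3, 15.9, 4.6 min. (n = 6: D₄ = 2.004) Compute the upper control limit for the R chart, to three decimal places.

R̄ = (5.6 + 8.4 + 9.2 + 10.9 + 10.0 + 9.6 + 15.3 + 15.9 + 4.6) / 9 = 89.5000 / 9 = 9.9444
UCL_R = D₄·R̄ = 2.004 × 9.9444 = 19.9287

19.929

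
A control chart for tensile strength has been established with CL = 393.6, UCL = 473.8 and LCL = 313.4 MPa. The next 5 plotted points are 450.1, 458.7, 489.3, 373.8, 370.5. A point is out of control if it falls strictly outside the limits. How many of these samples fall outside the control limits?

Compare each point to [313.4, 473.8]: sample 3 = 489.3 > UCL.

1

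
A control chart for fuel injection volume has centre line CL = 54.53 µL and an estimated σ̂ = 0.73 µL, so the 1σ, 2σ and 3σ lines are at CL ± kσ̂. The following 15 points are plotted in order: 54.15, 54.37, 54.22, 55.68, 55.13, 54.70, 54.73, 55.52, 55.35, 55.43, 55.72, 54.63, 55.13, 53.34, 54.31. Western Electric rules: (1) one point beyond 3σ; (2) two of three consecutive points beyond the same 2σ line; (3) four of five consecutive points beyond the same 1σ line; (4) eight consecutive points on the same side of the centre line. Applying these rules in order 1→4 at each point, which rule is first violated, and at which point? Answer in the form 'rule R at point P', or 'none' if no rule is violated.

Zone of each point (C = within 1σ̂, B = 1σ̂–2σ̂, A = 2σ̂–3σ̂, * = beyond 3σ̂; sign = side of CL): 1:-C, 2:-C, 3:-C, 4:+B, 5:+C, 6:+C, 7:+C, 8:+B, 9:+B, 10:+B, 11:+B, 12:+C, 13:+C, 14:-B, 15:-C
Rule 3 (four of five consecutive points beyond the same 1σ limit) is satisfied at point 11.

rule 3 at point 11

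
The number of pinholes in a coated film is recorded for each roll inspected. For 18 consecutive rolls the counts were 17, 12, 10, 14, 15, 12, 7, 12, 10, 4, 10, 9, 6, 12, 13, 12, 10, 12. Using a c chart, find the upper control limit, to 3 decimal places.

c̄ = (17 + 12 + 10 + 14 + 15 + 12 + 7 + 12 + 10 + 4 + 10 + 9 + 6 + 12 + 13 + 12 + 10 + 12) / 18 = 197 / 18 = 10.9444
UCL = c̄ + 3√c̄ = 10.9444 + 3 × √10.9444 = 10.9444 + 3 × 3.3082 = 20.8692

20.869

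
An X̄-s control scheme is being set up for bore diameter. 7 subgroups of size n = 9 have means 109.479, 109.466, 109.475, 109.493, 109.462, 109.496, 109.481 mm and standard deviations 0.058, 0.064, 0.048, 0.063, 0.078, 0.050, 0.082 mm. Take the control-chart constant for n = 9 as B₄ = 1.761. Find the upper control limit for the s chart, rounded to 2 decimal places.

s̄ = (0.058 + 0.064 + 0.048 + 0.063 + 0.078 + 0.050 + 0.082) / 7 = 0.0633
UCL_s = B₄·s̄ = 1.761 × 0.0633 = 0.1114

0.11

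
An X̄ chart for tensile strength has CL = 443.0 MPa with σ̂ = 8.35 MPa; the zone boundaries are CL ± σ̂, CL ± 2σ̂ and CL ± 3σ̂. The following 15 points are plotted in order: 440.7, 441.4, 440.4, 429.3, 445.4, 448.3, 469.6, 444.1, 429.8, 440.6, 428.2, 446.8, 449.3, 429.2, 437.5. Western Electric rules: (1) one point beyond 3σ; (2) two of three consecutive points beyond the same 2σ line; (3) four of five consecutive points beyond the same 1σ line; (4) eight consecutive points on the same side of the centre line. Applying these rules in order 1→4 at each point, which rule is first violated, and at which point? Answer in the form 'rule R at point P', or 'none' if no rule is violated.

rule 1 at point 7

Zone of each point (C = within 1σ̂, B = 1σ̂–2σ̂, A = 2σ̂–3σ̂, * = beyond 3σ̂; sign = side of CL): 1:-C, 2:-C, 3:-C, 4:-B, 5:+C, 6:+C, 7:+*, 8:+C, 9:-B, 10:-C, 11:-B, 12:+C, 13:+C, 14:-B, 15:-C
Rule 1 (one point beyond the 3σ limits) is satisfied at point 7.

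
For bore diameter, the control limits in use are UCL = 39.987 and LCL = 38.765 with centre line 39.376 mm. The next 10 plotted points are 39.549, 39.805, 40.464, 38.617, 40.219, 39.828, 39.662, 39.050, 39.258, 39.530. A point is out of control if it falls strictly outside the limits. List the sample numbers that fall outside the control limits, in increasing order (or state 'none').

Compare each point to [38.765, 39.987]: sample 3 = 40.464 > UCL; sample 4 = 38.617 < LCL; sample 5 = 40.219 > UCL.

3, 4, 5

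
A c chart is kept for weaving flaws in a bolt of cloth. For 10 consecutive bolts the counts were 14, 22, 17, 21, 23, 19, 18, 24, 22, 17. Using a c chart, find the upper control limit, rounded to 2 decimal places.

c̄ = (14 + 22 + 17 + 21 + 23 + 19 + 18 + 24 + 22 + 17) / 10 = 197 / 10 = 19.7000
UCL = c̄ + 3√c̄ = 19.7000 + 3 × √19.7000 = 19.7000 + 3 × 4.4385 = 33.0154

33.02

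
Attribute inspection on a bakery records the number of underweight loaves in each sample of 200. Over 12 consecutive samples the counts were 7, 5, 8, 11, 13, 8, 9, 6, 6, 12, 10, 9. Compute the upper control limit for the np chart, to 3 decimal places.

p̄ = Σdᵢ / (k·n) = 104 / (12 × 200) = 0.04333
UCL = np̄ + 3·√(np̄(1−p̄)) = 8.6667 + 3 × √(8.6667×0.95667) = 8.6667 + 3 × 2.8794 = 17.3050

17.305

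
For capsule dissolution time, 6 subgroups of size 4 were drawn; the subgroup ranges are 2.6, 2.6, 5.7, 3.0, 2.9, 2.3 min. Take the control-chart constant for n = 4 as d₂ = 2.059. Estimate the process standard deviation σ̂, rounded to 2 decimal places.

1.55

R̄ = (2.6 + 2.6 + 5.7 + 3.0 + 2.9 + 2.3) / 6 = 3.1833
σ̂ = R̄ / d₂ = 3.1833 / 2.059 = 1.5461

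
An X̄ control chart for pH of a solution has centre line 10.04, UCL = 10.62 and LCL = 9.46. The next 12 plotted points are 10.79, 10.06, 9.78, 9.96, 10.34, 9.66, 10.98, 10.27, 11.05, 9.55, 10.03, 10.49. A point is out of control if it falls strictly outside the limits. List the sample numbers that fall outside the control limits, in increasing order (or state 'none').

Compare each point to [9.46, 10.62]: sample 1 = 10.79 > UCL; sample 7 = 10.98 > UCL; sample 9 = 11.05 > UCL.

1, 7, 9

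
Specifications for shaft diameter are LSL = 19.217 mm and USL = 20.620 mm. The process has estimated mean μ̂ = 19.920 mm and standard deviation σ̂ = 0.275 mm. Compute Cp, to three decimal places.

Cp = (USL − LSL) / (6σ̂) = (20.620 − 19.217) / (6 × 0.275) = 1.4030 / 1.6500 = 0.8503

0.850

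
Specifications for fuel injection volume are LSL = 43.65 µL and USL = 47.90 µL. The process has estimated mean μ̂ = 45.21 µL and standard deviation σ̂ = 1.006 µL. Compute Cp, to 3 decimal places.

Cp = (USL − LSL) / (6σ̂) = (47.90 − 43.65) / (6 × 1.006) = 4.2500 / 6.0360 = 0.7041

0.704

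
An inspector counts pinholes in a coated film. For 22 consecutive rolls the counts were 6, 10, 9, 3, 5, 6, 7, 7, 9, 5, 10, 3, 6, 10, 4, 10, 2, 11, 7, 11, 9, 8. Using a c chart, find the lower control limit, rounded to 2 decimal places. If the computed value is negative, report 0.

c̄ = (6 + 10 + 9 + 3 + 5 + 6 + 7 + 7 + 9 + 5 + 10 + 3 + 6 + 10 + 4 + 10 + 2 + 11 + 7 + 11 + 9 + 8) / 22 = 158 / 22 = 7.1818
LCL = c̄ − 3√c̄ = 7.1818 − 3 × 2.6799 = -0.8579 → 0 (cannot be negative)

0.00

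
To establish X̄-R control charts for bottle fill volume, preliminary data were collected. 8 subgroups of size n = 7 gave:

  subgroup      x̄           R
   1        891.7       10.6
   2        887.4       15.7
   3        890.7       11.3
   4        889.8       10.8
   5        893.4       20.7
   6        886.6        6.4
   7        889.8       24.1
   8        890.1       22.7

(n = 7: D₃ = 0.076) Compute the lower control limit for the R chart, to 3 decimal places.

R̄ = (10.6 + 15.7 + 11.3 + 10.8 + 20.7 + 6.4 + 24.1 + 22.7) / 8 = 122.3000 / 8 = 15.2875
LCL_R = D₃·R̄ = 0.076 × 15.2875 = 1.1619

1.162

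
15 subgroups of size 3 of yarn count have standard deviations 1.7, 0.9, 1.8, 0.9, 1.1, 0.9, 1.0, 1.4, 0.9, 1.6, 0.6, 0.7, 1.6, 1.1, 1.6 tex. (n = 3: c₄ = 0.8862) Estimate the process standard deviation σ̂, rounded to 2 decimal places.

s̄ = (1.7 + 0.9 + 1.8 + 0.9 + 1.1 + 0.9 + 1.0 + 1.4 + 0.9 + 1.6 + 0.6 + 0.7 + 1.6 + 1.1 + 1.6) / 15 = 1.1867
σ̂ = s̄ / c₄ = 1.1867 / 0.8862 = 1.3391

1.34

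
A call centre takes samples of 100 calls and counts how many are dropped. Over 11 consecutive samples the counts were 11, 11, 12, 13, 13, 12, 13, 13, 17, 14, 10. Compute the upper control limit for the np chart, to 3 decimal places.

22.604

p̄ = Σdᵢ / (k·n) = 139 / (11 × 100) = 0.12636
UCL = np̄ + 3·√(np̄(1−p̄)) = 12.6364 + 3 × √(12.6364×0.87364) = 12.6364 + 3 × 3.3226 = 22.6041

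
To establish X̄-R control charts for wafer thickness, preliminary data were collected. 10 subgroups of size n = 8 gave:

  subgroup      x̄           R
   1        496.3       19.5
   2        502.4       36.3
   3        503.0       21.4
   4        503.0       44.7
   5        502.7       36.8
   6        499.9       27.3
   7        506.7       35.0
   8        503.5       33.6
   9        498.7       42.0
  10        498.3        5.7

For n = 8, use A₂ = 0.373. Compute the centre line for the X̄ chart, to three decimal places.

501.450

X̄̄ = (496.3 + 502.4 + 503.0 + 503.0 + 502.7 + 499.9 + 506.7 + 503.5 + 498.7 + 498.3) / 10 = 5014.5000 / 10 = 501.4500
CL = X̄̄ = 501.4500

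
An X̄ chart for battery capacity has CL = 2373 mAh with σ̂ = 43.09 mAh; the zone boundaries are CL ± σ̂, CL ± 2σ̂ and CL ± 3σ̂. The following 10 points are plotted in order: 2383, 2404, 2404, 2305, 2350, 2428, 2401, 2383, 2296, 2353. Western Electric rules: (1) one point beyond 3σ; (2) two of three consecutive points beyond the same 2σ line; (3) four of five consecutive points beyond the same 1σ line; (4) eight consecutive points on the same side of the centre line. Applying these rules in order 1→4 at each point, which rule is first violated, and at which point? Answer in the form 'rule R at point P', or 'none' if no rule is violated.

none

Zone of each point (C = within 1σ̂, B = 1σ̂–2σ̂, A = 2σ̂–3σ̂, * = beyond 3σ̂; sign = side of CL): 1:+C, 2:+C, 3:+C, 4:-B, 5:-C, 6:+B, 7:+C, 8:+C, 9:-B, 10:-C
No rule fires across all 10 points.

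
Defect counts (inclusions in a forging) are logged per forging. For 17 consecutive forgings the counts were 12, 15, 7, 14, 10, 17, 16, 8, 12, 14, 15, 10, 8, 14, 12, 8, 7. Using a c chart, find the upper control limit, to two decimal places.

c̄ = (12 + 15 + 7 + 14 + 10 + 17 + 16 + 8 + 12 + 14 + 15 + 10 + 8 + 14 + 12 + 8 + 7) / 17 = 199 / 17 = 11.7059
UCL = c̄ + 3√c̄ = 11.7059 + 3 × √11.7059 = 11.7059 + 3 × 3.4214 = 21.9700

21.97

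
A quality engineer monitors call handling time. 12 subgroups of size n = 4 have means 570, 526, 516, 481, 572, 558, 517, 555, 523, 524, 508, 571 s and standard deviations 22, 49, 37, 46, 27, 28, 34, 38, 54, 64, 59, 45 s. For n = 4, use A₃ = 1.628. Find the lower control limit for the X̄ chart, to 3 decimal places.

466.843

X̄̄ = (570 + 526 + 516 + 481 + 572 + 558 + 517 + 555 + 523 + 524 + 508 + 571) / 12 = 535.0833
s̄ = (22 + 49 + 37 + 46 + 27 + 28 + 34 + 38 + 54 + 64 + 59 + 45) / 12 = 41.9167
LCL = X̄̄ − A₃·s̄ = 535.0833 − 1.628 × 41.9167 = 466.8430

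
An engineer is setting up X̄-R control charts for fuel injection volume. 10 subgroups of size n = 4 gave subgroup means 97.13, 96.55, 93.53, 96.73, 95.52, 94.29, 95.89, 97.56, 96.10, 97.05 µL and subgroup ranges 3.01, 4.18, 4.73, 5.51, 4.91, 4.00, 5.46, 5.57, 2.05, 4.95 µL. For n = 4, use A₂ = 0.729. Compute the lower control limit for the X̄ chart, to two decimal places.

X̄̄ = (97.13 + 96.55 + 93.53 + 96.73 + 95.52 + 94.29 + 95.89 + 97.56 + 96.10 + 97.05) / 10 = 960.3500 / 10 = 96.0350
R̄ = (3.01 + 4.18 + 4.73 + 5.51 + 4.91 + 4.00 + 5.46 + 5.57 + 2.05 + 4.95) / 10 = 44.3700 / 10 = 4.4370
LCL = X̄̄ − A₂·R̄ = 96.0350 − 0.729 × 4.4370 = 92.8004

92.80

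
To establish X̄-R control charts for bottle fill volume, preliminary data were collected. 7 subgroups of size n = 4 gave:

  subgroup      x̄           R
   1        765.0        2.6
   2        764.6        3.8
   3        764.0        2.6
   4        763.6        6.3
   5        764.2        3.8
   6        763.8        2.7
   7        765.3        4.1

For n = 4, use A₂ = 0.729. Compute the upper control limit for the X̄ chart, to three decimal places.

X̄̄ = (765.0 + 764.6 + 764.0 + 763.6 + 764.2 + 763.8 + 765.3) / 7 = 5350.5000 / 7 = 764.3571
R̄ = (2.6 + 3.8 + 2.6 + 6.3 + 3.8 + 2.7 + 4.1) / 7 = 25.9000 / 7 = 3.7000
UCL = X̄̄ + A₂·R̄ = 764.3571 + 0.729 × 3.7000 = 767.0544

767.054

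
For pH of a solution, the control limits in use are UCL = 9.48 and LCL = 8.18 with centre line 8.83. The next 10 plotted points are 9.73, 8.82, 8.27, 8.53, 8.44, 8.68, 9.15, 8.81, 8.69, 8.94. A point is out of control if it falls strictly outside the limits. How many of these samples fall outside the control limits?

Compare each point to [8.18, 9.48]: sample 1 = 9.73 > UCL.

1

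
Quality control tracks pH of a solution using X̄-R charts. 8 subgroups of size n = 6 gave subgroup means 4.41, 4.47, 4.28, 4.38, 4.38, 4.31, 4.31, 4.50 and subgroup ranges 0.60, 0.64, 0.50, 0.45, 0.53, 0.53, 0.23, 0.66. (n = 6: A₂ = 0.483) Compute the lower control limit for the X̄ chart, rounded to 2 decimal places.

4.13

X̄̄ = (4.41 + 4.47 + 4.28 + 4.38 + 4.38 + 4.31 + 4.31 + 4.50) / 8 = 35.0400 / 8 = 4.3800
R̄ = (0.60 + 0.64 + 0.50 + 0.45 + 0.53 + 0.53 + 0.23 + 0.66) / 8 = 4.1400 / 8 = 0.5175
LCL = X̄̄ − A₂·R̄ = 4.3800 − 0.483 × 0.5175 = 4.1300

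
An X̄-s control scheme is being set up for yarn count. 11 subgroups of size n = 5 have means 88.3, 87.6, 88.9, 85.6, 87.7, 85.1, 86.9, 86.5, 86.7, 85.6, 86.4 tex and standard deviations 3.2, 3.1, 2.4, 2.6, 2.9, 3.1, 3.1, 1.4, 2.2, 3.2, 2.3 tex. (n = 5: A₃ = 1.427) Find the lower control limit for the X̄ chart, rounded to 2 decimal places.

83.02

X̄̄ = (88.3 + 87.6 + 88.9 + 85.6 + 87.7 + 85.1 + 86.9 + 86.5 + 86.7 + 85.6 + 86.4) / 11 = 86.8455
s̄ = (3.2 + 3.1 + 2.4 + 2.6 + 2.9 + 3.1 + 3.1 + 1.4 + 2.2 + 3.2 + 2.3) / 11 = 2.6818
LCL = X̄̄ − A₃·s̄ = 86.8455 − 1.427 × 2.6818 = 83.0185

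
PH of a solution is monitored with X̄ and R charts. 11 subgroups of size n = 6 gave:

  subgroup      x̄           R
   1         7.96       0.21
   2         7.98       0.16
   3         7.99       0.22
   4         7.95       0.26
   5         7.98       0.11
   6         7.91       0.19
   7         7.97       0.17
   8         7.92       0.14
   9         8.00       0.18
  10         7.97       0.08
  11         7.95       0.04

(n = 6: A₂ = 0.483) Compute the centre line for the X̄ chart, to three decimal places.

X̄̄ = (7.96 + 7.98 + 7.99 + 7.95 + 7.98 + 7.91 + 7.97 + 7.92 + 8.00 + 7.97 + 7.95) / 11 = 87.5800 / 11 = 7.9618
CL = X̄̄ = 7.9618

7.962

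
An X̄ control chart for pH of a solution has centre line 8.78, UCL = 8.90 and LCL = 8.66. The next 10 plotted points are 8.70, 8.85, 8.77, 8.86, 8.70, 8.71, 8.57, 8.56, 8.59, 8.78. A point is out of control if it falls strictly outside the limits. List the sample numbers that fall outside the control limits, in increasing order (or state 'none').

7, 8, 9

Compare each point to [8.66, 8.90]: sample 7 = 8.57 < LCL; sample 8 = 8.56 < LCL; sample 9 = 8.59 < LCL.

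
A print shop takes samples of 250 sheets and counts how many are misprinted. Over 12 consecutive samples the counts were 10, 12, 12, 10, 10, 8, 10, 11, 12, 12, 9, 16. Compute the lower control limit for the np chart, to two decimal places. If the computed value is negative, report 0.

1.27

p̄ = Σdᵢ / (k·n) = 132 / (12 × 250) = 0.04400
LCL = np̄ − 3·√(np̄(1−p̄)) = 11.0000 − 3 × 3.2428 = 1.2715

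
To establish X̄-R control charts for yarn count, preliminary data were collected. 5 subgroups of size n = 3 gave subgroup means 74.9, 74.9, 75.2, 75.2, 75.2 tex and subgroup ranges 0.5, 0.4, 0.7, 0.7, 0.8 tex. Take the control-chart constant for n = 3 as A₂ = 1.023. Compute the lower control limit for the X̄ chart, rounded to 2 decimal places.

X̄̄ = (74.9 + 74.9 + 75.2 + 75.2 + 75.2) / 5 = 375.4000 / 5 = 75.0800
R̄ = (0.5 + 0.4 + 0.7 + 0.7 + 0.8) / 5 = 3.1000 / 5 = 0.6200
LCL = X̄̄ − A₂·R̄ = 75.0800 − 1.023 × 0.6200 = 74.4457

74.45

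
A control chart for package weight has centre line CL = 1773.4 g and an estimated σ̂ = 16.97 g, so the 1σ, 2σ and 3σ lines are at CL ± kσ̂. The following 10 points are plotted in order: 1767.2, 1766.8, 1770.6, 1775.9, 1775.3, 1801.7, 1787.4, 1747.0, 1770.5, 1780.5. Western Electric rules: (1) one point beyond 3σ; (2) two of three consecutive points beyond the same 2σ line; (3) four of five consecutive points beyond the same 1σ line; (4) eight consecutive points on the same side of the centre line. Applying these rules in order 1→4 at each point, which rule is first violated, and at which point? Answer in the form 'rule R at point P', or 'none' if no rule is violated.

none

Zone of each point (C = within 1σ̂, B = 1σ̂–2σ̂, A = 2σ̂–3σ̂, * = beyond 3σ̂; sign = side of CL): 1:-C, 2:-C, 3:-C, 4:+C, 5:+C, 6:+B, 7:+C, 8:-B, 9:-C, 10:+C
No rule fires across all 10 points.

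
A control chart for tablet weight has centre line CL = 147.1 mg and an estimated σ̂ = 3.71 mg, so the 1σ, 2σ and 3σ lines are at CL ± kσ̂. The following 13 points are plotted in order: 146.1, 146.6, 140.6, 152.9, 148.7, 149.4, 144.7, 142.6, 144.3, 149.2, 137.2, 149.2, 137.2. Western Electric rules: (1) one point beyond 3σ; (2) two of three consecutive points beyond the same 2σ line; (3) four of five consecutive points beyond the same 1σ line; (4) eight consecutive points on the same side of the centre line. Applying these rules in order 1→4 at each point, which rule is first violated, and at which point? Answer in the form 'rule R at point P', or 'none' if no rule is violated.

rule 2 at point 13

Zone of each point (C = within 1σ̂, B = 1σ̂–2σ̂, A = 2σ̂–3σ̂, * = beyond 3σ̂; sign = side of CL): 1:-C, 2:-C, 3:-B, 4:+B, 5:+C, 6:+C, 7:-C, 8:-B, 9:-C, 10:+C, 11:-A, 12:+C, 13:-A
Rule 2 (two of three consecutive points beyond the same 2σ limit) is satisfied at point 13.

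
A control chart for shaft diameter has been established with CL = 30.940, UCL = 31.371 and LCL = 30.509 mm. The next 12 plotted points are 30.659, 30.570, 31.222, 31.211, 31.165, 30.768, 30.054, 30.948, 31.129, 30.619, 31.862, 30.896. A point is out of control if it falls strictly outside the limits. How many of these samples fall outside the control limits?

Compare each point to [30.509, 31.371]: sample 7 = 30.054 < LCL; sample 11 = 31.862 > UCL.

2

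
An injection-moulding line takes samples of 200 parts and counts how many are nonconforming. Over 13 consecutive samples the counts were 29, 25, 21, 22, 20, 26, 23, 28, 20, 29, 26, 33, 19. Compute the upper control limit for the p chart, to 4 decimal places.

p̄ = Σdᵢ / (k·n) = 321 / (13 × 200) = 0.12346
UCL = p̄ + 3·√(p̄(1−p̄)/n) = 0.12346 + 3 × √(0.12346×0.87654/200) = 0.12346 + 3 × 0.02326 = 0.19325

0.1932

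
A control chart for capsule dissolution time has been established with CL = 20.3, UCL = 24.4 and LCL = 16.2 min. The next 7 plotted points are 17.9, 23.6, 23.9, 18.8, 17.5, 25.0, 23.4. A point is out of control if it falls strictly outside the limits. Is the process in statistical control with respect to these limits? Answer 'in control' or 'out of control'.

Compare each point to [16.2, 24.4]: sample 6 = 25.0 > UCL.

out of control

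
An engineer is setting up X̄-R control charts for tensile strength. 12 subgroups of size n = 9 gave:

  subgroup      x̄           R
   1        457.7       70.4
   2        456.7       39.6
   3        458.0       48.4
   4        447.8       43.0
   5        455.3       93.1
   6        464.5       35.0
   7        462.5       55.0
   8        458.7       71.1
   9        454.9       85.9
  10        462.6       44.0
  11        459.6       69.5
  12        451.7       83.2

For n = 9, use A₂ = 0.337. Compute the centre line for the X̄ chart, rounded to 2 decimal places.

X̄̄ = (457.7 + 456.7 + 458.0 + 447.8 + 455.3 + 464.5 + 462.5 + 458.7 + 454.9 + 462.6 + 459.6 + 451.7) / 12 = 5490.0000 / 12 = 457.5000
CL = X̄̄ = 457.5000

457.50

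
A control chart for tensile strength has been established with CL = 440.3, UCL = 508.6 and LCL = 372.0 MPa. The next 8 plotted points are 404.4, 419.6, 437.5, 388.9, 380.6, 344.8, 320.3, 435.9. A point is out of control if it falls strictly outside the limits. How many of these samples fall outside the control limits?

2

Compare each point to [372.0, 508.6]: sample 6 = 344.8 < LCL; sample 7 = 320.3 < LCL.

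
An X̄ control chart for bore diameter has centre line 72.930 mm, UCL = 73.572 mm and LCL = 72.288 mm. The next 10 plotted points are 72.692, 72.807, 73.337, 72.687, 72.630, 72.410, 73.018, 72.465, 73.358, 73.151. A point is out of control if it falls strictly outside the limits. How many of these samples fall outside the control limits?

0

All 10 points lie within [72.288, 73.572].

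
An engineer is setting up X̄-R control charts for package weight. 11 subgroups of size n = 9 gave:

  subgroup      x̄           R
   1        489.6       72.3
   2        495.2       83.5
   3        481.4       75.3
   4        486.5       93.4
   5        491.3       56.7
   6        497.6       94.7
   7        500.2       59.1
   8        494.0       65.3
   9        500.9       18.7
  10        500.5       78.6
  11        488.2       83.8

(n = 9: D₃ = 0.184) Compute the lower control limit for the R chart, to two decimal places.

13.07

R̄ = (72.3 + 83.5 + 75.3 + 93.4 + 56.7 + 94.7 + 59.1 + 65.3 + 18.7 + 78.6 + 83.8) / 11 = 781.4000 / 11 = 71.0364
LCL_R = D₃·R̄ = 0.184 × 71.0364 = 13.0707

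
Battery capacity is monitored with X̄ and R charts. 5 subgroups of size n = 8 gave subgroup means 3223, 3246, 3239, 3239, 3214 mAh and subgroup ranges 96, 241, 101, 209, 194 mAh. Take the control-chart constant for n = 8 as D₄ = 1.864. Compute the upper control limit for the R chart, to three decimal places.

R̄ = (96 + 241 + 101 + 209 + 194) / 5 = 841.0000 / 5 = 168.2000
UCL_R = D₄·R̄ = 1.864 × 168.2000 = 313.5248

313.525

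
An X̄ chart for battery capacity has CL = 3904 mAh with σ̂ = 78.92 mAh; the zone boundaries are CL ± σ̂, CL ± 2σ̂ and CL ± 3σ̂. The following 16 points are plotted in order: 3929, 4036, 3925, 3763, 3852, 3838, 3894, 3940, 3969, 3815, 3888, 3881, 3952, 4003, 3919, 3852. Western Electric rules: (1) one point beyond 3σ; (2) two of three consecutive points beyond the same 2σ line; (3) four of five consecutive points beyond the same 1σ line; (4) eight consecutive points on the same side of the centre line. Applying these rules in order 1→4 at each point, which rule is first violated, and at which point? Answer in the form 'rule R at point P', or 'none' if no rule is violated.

Zone of each point (C = within 1σ̂, B = 1σ̂–2σ̂, A = 2σ̂–3σ̂, * = beyond 3σ̂; sign = side of CL): 1:+C, 2:+B, 3:+C, 4:-B, 5:-C, 6:-C, 7:-C, 8:+C, 9:+C, 10:-B, 11:-C, 12:-C, 13:+C, 14:+B, 15:+C, 16:-C
No rule fires across all 16 points.

none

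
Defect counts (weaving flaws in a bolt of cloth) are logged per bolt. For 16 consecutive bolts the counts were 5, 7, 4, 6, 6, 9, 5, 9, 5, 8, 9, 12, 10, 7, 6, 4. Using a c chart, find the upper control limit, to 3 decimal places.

c̄ = (5 + 7 + 4 + 6 + 6 + 9 + 5 + 9 + 5 + 8 + 9 + 12 + 10 + 7 + 6 + 4) / 16 = 112 / 16 = 7.0000
UCL = c̄ + 3√c̄ = 7.0000 + 3 × √7.0000 = 7.0000 + 3 × 2.6458 = 14.9373

14.937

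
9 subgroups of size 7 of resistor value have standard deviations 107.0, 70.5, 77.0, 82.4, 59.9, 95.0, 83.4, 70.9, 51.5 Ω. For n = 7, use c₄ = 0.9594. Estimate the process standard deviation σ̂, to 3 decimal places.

s̄ = (107.0 + 70.5 + 77.0 + 82.4 + 59.9 + 95.0 + 83.4 + 70.9 + 51.5) / 9 = 77.5111
σ̂ = s̄ / c₄ = 77.5111 / 0.9594 = 80.7912

80.791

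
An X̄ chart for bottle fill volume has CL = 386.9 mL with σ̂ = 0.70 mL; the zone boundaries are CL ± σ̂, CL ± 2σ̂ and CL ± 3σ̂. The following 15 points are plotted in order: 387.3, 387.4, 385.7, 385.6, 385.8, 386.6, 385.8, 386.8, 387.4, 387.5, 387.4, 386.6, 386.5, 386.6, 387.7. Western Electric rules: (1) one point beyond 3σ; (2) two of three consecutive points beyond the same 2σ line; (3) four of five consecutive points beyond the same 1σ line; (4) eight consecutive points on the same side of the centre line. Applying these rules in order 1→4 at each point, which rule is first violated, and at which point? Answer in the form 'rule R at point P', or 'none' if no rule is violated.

Zone of each point (C = within 1σ̂, B = 1σ̂–2σ̂, A = 2σ̂–3σ̂, * = beyond 3σ̂; sign = side of CL): 1:+C, 2:+C, 3:-B, 4:-B, 5:-B, 6:-C, 7:-B, 8:-C, 9:+C, 10:+C, 11:+C, 12:-C, 13:-C, 14:-C, 15:+B
Rule 3 (four of five consecutive points beyond the same 1σ limit) is satisfied at point 7.

rule 3 at point 7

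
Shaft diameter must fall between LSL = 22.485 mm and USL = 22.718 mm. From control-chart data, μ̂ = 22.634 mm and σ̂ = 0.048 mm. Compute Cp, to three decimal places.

0.809

Cp = (USL − LSL) / (6σ̂) = (22.718 − 22.485) / (6 × 0.048) = 0.2330 / 0.2880 = 0.8090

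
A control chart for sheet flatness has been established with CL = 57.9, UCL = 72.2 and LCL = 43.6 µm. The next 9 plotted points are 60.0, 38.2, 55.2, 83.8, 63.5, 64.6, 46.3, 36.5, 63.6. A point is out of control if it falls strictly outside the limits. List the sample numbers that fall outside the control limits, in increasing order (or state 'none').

Compare each point to [43.6, 72.2]: sample 2 = 38.2 < LCL; sample 4 = 83.8 > UCL; sample 8 = 36.5 < LCL.

2, 4, 8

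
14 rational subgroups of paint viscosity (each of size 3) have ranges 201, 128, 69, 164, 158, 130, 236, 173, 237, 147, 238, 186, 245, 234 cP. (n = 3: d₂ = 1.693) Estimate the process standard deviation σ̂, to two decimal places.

R̄ = (201 + 128 + 69 + 164 + 158 + 130 + 236 + 173 + 237 + 147 + 238 + 186 + 245 + 234) / 14 = 181.8571
σ̂ = R̄ / d₂ = 181.8571 / 1.693 = 107.4171

107.42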